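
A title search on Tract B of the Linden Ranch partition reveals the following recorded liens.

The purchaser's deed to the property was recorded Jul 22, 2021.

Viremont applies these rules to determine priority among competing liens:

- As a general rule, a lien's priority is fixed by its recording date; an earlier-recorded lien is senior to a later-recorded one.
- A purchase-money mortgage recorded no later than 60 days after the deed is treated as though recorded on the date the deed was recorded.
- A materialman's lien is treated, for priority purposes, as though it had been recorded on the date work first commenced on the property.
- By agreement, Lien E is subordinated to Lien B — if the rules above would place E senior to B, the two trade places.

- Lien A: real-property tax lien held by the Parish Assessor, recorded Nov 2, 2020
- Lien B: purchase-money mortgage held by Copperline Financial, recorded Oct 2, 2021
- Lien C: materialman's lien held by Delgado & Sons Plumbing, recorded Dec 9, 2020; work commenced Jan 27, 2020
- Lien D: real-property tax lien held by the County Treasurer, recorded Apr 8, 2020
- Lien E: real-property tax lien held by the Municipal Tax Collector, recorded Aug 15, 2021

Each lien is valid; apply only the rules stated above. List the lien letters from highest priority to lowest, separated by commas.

C, D, A, B, E

Effective dates: B missed the 60-day window (72 days after the deed), so its recording date stands; C's effective date is Jan 27, 2020, when work began.
By effective date, earliest first: C (Jan 27, 2020), D (Apr 8, 2020), A (Nov 2, 2020), E (Aug 15, 2021), B (Oct 2, 2021).
Because E would otherwise rank above B, the subordination swaps them.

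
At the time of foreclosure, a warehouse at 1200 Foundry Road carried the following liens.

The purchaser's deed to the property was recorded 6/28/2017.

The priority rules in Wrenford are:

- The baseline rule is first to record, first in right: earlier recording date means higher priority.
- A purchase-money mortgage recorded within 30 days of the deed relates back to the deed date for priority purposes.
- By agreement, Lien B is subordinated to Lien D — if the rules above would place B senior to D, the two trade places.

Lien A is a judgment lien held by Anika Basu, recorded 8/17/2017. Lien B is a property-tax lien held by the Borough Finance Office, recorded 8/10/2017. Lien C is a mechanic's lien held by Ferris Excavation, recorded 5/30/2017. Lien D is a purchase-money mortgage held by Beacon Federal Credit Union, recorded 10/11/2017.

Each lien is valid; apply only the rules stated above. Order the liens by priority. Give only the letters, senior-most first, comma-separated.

Effective dates: D missed the 30-day window (105 days after the deed), so its recording date stands.
By effective date, earliest first: C (5/30/2017), B (8/10/2017), A (8/17/2017), D (10/11/2017).
B is senior to D before the subordination, so the two trade places.

C, D, A, B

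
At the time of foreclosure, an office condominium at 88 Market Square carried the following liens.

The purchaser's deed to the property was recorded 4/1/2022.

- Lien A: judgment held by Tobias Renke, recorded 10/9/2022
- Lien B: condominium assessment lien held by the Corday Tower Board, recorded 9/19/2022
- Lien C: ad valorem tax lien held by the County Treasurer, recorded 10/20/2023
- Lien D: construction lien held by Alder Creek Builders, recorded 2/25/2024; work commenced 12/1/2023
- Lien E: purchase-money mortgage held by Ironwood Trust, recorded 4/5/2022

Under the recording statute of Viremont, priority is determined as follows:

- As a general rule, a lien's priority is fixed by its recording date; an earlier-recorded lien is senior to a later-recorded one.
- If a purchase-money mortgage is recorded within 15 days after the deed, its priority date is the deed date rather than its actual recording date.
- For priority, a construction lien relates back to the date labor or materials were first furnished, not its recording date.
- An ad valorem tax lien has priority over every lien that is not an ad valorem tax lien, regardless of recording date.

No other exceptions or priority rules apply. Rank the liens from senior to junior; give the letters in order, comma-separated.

C, E, B, A, D

Effective dates: D's effective date is 12/1/2023, when work began; E relates back to the deed date 4/1/2022.
As an ad valorem tax lien, C is senior to every other lien.
The other liens, earliest effective date first: E (4/1/2022), B (9/19/2022), A (10/9/2022), D (12/1/2023).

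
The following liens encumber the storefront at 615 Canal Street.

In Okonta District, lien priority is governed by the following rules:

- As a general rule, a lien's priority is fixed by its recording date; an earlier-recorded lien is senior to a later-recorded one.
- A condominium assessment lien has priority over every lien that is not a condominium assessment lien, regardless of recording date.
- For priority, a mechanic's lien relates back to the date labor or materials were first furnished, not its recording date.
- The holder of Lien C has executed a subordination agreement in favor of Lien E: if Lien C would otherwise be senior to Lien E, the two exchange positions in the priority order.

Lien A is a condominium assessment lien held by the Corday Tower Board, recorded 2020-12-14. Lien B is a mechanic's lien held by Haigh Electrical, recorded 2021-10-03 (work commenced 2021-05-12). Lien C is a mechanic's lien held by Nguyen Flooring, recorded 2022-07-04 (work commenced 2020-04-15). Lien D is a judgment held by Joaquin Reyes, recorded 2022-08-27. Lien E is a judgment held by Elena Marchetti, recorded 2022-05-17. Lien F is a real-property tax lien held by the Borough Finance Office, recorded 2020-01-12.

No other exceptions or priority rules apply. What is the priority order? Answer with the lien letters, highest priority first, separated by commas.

Effective dates after the stated exceptions: B relates back to 2021-05-12 (work commenced); C is treated as recorded 2020-04-15, the work-commencement date.
A, as a condominium assessment lien, has superpriority and ranks first.
The other liens, earliest effective date first: F (2020-01-12), C (2020-04-15), B (2021-05-12), E (2022-05-17), D (2022-08-27).
The subordination applies — C was senior to E — so C and E swap.

A, F, E, B, C, D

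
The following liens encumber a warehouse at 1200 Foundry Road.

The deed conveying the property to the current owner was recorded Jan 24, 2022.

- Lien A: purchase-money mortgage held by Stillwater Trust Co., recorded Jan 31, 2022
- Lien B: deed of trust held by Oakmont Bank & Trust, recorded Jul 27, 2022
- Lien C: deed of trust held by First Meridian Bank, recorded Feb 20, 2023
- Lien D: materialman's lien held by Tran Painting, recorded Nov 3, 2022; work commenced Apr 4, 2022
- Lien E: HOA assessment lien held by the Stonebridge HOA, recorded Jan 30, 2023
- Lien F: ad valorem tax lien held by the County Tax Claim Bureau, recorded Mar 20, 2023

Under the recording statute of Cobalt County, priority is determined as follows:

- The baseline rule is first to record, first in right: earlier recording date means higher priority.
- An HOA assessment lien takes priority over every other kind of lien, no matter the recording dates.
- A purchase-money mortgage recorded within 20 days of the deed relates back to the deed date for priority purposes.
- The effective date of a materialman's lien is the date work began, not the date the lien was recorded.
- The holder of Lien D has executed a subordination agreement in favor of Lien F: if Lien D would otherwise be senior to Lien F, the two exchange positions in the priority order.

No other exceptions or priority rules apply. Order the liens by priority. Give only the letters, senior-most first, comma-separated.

E, A, F, B, C, D

Effective dates after the stated exceptions: A was recorded within the 20-day window, so its effective date is the deed date Jan 24, 2022; D relates back to Apr 4, 2022 (work commenced).
E is an HOA assessment lien and takes priority over every other lien.
Among the remaining liens, by effective date: A (Jan 24, 2022), D (Apr 4, 2022), B (Jul 27, 2022), C (Feb 20, 2023), F (Mar 20, 2023).
D is senior to F before the subordination, so the two trade places.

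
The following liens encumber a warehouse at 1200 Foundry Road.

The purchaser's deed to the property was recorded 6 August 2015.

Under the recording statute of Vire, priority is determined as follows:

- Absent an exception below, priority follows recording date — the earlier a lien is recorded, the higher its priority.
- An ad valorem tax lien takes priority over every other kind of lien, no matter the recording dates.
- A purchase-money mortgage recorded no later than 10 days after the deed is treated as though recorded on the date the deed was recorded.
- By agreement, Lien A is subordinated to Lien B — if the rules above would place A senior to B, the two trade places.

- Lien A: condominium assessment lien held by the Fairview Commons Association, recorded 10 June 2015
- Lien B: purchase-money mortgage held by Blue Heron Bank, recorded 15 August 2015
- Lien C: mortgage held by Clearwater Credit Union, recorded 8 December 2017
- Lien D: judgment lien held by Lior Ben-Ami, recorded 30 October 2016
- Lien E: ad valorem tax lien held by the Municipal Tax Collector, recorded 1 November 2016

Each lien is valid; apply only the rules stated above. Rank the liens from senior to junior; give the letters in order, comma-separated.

E, B, A, D, C

First, effective dates: B's effective date is the deed date, 6 August 2015.
As an ad valorem tax lien, E is senior to every other lien.
Remaining liens by effective date: A (10 June 2015), B (6 August 2015), D (30 October 2016), C (8 December 2017).
A would otherwise be senior to B, so under the subordination agreement A and B exchange positions.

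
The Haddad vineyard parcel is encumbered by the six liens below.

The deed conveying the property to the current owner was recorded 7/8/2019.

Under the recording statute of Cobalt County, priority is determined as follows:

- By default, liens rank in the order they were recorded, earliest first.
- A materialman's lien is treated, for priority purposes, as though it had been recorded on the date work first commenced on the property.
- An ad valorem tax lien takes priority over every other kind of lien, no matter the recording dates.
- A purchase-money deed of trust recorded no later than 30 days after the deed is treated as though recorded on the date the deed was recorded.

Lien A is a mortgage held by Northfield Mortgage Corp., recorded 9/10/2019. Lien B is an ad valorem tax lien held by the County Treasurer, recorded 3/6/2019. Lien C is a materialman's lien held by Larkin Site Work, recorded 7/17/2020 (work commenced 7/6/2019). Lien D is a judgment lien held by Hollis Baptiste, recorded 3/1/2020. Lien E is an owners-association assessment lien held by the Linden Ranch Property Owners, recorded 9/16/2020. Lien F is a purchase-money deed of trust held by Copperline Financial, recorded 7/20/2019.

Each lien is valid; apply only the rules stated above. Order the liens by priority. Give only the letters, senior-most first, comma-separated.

B, C, F, A, D, E

Effective dates after the stated exceptions: C relates back to 7/6/2019 (work commenced); F's effective date is the deed date, 7/8/2019.
B is an ad valorem tax lien, so it outranks all other liens regardless of date.
Among the remaining liens, by effective date: C (7/6/2019), F (7/8/2019), A (9/10/2019), D (3/1/2020), E (9/16/2020).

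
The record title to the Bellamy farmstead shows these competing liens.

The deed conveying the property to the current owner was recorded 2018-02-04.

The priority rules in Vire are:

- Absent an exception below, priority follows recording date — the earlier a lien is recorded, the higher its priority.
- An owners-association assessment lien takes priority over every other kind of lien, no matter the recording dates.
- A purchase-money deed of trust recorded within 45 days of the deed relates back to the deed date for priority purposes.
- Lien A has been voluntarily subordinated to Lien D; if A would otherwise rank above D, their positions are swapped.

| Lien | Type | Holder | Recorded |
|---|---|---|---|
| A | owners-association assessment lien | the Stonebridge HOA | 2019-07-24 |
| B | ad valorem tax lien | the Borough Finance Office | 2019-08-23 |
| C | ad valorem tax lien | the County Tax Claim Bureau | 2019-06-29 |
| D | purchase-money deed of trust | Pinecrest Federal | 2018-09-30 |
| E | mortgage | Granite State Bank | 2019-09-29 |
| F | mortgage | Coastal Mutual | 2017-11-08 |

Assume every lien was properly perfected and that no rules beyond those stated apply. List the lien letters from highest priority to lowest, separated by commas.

D, F, A, C, B, E

Effective dates after the stated exceptions: D missed the 45-day window (238 days after the deed), so its recording date stands.
A is an owners-association assessment lien and takes priority over every other lien.
Ordering the rest by effective date: F (2017-11-08), D (2018-09-30), C (2019-06-29), B (2019-08-23), E (2019-09-29).
A would otherwise be senior to D, so under the subordination agreement A and D exchange positions.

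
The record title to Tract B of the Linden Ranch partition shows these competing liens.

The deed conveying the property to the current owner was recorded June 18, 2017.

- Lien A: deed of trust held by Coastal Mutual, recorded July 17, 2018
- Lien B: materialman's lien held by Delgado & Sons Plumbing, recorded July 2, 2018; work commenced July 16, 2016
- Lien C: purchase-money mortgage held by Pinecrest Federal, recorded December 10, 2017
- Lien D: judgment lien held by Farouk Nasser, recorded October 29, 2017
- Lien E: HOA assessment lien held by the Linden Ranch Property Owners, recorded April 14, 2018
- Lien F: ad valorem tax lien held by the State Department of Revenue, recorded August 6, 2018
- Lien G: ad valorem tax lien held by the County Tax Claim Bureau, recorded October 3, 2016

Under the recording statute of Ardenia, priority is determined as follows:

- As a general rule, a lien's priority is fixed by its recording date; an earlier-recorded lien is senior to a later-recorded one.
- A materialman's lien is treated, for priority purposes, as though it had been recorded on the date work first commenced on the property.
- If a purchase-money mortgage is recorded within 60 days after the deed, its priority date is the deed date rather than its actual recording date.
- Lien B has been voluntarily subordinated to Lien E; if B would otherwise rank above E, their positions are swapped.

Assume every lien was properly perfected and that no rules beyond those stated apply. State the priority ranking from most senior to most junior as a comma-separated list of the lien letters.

E, G, D, C, B, A, F

Effective dates after the stated exceptions: B relates back to July 16, 2016 (work commenced); C was recorded 175 days after the deed, outside the 60-day window, so it keeps its recording date.
By effective date, earliest first: B (July 16, 2016), G (October 3, 2016), D (October 29, 2017), C (December 10, 2017), E (April 14, 2018), A (July 17, 2018), F (August 6, 2018).
B is senior to E before the subordination, so the two trade places.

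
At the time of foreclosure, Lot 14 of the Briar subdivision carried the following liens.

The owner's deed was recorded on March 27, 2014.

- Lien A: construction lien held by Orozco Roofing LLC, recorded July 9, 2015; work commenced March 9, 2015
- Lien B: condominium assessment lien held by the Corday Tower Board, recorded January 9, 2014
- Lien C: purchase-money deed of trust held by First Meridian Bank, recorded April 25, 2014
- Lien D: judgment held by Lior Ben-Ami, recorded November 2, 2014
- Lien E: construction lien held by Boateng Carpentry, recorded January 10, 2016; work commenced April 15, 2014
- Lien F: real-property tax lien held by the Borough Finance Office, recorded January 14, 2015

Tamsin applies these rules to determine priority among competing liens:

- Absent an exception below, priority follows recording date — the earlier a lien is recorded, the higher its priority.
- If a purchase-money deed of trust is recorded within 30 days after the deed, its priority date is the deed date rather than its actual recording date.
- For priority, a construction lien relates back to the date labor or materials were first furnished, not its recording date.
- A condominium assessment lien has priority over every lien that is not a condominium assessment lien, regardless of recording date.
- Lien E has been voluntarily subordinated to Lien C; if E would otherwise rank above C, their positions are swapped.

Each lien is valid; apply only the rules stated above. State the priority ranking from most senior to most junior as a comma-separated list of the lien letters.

First, effective dates: A relates back to March 9, 2015 (work commenced); C was recorded within the 30-day window, so its effective date is the deed date March 27, 2014; E is treated as recorded April 15, 2014, the work-commencement date.
B, as a condominium assessment lien, has superpriority and ranks first.
Remaining liens by effective date: C (March 27, 2014), E (April 15, 2014), D (November 2, 2014), F (January 14, 2015), A (March 9, 2015).
E is already junior to C, so the subordination agreement changes nothing.

B, C, E, D, F, A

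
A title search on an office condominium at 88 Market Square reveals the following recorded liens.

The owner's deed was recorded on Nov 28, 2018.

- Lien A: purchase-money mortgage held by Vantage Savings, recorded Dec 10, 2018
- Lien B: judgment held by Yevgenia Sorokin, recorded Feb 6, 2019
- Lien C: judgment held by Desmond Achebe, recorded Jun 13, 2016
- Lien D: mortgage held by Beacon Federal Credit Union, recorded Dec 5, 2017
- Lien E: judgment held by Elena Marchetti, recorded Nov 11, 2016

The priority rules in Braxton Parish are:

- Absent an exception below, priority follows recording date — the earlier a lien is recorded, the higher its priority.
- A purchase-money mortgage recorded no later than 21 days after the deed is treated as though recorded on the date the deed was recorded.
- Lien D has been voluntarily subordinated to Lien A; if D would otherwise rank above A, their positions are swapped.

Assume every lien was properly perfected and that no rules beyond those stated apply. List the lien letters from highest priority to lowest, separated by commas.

C, E, A, D, B

First, effective dates: A relates back to the deed date Nov 28, 2018.
By effective date, earliest first: C (Jun 13, 2016), E (Nov 11, 2016), D (Dec 5, 2017), A (Nov 28, 2018), B (Feb 6, 2019).
D is senior to A before the subordination, so the two trade places.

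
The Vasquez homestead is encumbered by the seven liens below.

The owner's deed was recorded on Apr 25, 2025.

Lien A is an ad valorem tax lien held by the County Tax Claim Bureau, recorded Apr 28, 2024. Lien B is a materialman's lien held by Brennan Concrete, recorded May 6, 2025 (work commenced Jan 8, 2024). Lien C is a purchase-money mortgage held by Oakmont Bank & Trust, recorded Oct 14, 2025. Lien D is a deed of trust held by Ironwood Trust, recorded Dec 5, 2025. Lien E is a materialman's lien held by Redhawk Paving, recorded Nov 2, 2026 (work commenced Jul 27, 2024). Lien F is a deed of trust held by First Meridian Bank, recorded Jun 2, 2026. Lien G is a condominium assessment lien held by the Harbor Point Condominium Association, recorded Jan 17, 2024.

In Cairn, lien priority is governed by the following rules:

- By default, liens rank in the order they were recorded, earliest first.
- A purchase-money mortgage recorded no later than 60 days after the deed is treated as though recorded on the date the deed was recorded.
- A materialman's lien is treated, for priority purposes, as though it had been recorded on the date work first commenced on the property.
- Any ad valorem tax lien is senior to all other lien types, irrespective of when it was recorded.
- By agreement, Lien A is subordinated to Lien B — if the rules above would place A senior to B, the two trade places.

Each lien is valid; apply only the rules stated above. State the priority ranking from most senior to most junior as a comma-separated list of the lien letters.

First, effective dates: B relates back to Jan 8, 2024 (work commenced); C was recorded 172 days after the deed — beyond 60 days — so no relation-back applies; E's effective date is Jul 27, 2024, when work began.
As an ad valorem tax lien, A is senior to every other lien.
Ordering the rest by effective date: B (Jan 8, 2024), G (Jan 17, 2024), E (Jul 27, 2024), C (Oct 14, 2025), D (Dec 5, 2025), F (Jun 2, 2026).
Because A would otherwise rank above B, the subordination swaps them.

B, A, G, E, C, D, F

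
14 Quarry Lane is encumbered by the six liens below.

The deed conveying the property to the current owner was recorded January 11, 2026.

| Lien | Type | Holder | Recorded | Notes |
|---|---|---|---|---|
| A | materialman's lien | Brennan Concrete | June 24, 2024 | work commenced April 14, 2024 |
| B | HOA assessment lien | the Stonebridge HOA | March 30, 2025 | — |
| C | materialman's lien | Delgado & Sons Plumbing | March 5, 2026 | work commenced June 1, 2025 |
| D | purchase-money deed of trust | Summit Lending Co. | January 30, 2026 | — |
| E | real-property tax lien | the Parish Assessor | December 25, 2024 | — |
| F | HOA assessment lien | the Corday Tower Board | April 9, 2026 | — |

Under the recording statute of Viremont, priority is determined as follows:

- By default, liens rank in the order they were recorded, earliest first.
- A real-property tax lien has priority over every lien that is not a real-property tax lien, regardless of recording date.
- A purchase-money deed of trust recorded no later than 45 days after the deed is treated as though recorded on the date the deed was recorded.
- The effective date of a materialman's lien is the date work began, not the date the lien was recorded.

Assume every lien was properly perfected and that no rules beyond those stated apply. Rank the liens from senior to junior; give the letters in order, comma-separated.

Effective dates: A relates back to April 14, 2024 (work commenced); C's effective date is June 1, 2025, when work began; D's effective date is the deed date, January 11, 2026.
As a real-property tax lien, E is senior to every other lien.
Ordering the rest by effective date: A (April 14, 2024), B (March 30, 2025), C (June 1, 2025), D (January 11, 2026), F (April 9, 2026).

E, A, B, C, D, F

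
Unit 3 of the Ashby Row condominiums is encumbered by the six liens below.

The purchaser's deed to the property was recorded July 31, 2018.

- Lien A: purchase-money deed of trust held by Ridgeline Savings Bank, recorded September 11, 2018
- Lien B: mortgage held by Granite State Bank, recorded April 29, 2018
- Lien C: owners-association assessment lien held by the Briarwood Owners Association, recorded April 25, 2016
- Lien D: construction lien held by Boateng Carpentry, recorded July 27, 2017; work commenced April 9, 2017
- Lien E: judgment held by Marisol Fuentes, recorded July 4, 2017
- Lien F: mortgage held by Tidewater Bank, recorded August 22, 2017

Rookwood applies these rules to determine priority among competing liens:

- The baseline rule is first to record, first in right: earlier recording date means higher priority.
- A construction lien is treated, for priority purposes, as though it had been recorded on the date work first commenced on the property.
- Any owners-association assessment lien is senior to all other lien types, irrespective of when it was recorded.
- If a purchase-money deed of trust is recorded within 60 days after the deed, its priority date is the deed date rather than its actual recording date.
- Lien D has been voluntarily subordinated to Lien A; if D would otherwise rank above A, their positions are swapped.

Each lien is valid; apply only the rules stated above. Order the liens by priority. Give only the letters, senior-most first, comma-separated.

First, effective dates: A relates back to the deed date July 31, 2018; D's effective date is April 9, 2017, when work began.
C is an owners-association assessment lien, so it outranks all other liens regardless of date.
Ordering the rest by effective date: D (April 9, 2017), E (July 4, 2017), F (August 22, 2017), B (April 29, 2018), A (July 31, 2018).
The subordination applies — D was senior to A — so D and A swap.

C, A, E, F, B, D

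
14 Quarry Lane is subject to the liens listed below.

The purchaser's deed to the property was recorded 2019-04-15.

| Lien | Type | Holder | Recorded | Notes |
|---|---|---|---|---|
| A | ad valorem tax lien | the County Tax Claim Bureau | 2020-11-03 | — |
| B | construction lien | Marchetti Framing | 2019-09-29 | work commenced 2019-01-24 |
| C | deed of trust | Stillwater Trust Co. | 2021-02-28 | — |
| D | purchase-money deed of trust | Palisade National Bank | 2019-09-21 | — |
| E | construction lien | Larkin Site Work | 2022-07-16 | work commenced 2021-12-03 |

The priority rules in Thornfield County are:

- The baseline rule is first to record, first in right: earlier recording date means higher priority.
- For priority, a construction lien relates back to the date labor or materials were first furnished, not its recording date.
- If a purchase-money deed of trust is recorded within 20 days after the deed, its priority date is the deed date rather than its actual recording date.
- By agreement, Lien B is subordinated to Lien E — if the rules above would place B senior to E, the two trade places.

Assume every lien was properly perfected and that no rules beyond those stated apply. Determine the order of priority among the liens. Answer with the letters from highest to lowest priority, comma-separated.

Effective dates: B relates back to 2019-01-24 (work commenced); D missed the 20-day window (159 days after the deed), so its recording date stands; E relates back to 2021-12-03 (work commenced).
Ordering by effective date: B (2019-01-24), D (2019-09-21), A (2020-11-03), C (2021-02-28), E (2021-12-03).
Because B would otherwise rank above E, the subordination swaps them.

E, D, A, C, B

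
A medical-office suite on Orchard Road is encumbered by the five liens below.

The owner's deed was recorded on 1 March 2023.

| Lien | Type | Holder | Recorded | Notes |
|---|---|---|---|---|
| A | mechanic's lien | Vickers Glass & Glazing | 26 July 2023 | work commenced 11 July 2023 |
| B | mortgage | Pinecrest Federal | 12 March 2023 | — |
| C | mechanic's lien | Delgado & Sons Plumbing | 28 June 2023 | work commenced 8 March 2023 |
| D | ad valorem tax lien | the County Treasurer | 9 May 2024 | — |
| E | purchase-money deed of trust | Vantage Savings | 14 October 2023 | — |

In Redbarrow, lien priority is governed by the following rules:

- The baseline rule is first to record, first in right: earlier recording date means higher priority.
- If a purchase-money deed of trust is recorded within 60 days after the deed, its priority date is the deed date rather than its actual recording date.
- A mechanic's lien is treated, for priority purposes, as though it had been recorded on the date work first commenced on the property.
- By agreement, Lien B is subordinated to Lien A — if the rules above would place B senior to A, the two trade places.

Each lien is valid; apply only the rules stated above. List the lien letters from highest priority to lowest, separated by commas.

First, effective dates: A's effective date is 11 July 2023, when work began; C's effective date is 8 March 2023, when work began; E was recorded 227 days after the deed — beyond 60 days — so no relation-back applies.
By effective date, earliest first: C (8 March 2023), B (12 March 2023), A (11 July 2023), E (14 October 2023), D (9 May 2024).
B would otherwise be senior to A, so under the subordination agreement B and A exchange positions.

C, A, B, E, D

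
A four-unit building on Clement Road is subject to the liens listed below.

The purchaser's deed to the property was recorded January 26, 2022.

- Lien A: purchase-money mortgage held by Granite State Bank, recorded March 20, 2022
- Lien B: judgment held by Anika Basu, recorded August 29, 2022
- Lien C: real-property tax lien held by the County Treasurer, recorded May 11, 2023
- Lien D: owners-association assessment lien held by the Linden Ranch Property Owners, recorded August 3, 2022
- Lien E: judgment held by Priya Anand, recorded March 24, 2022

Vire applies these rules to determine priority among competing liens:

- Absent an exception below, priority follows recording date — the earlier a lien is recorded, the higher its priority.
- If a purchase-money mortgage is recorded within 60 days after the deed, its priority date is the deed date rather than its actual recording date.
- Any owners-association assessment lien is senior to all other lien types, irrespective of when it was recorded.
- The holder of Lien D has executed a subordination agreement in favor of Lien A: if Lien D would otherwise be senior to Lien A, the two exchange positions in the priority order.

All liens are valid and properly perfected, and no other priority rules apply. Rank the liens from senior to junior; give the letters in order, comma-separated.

A, D, E, B, C

First, effective dates: A's effective date is the deed date, January 26, 2022.
As an owners-association assessment lien, D is senior to every other lien.
Ordering the rest by effective date: A (January 26, 2022), E (March 24, 2022), B (August 29, 2022), C (May 11, 2023).
D would otherwise be senior to A, so under the subordination agreement D and A exchange positions.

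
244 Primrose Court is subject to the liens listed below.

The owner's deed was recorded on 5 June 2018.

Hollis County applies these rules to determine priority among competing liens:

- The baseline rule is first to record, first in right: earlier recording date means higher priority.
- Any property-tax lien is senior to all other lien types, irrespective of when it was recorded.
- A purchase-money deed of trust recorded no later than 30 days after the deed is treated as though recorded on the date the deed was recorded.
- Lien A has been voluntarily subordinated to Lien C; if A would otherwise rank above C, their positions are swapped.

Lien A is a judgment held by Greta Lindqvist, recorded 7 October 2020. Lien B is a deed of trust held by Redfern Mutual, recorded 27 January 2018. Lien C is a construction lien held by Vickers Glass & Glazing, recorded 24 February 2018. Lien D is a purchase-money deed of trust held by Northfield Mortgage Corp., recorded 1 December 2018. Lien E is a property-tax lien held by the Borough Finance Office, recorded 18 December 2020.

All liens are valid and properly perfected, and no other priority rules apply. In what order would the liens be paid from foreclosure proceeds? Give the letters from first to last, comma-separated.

Adjusting effective dates: D missed the 30-day window (179 days after the deed), so its recording date stands.
E, as a property-tax lien, has superpriority and ranks first.
The other liens, earliest effective date first: B (27 January 2018), C (24 February 2018), D (1 December 2018), A (7 October 2020).
A already ranks below C; the subordination has no effect.

E, B, C, D, A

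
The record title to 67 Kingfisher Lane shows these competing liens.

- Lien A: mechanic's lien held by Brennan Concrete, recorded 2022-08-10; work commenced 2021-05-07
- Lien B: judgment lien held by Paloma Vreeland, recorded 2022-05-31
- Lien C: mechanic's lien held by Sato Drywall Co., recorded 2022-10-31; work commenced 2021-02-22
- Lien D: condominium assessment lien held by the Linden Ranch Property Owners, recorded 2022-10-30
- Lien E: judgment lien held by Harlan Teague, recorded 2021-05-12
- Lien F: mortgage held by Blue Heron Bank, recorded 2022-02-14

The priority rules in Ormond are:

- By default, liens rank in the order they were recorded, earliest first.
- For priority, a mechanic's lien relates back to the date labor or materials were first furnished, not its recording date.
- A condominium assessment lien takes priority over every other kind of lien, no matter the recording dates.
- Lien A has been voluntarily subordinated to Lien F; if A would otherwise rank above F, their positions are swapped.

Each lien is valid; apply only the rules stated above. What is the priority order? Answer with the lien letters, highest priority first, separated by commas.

Effective dates: A is treated as recorded 2021-05-07, the work-commencement date; C relates back to 2021-02-22 (work commenced).
As a condominium assessment lien, D is senior to every other lien.
Among the remaining liens, by effective date: C (2021-02-22), A (2021-05-07), E (2021-05-12), F (2022-02-14), B (2022-05-31).
A is senior to F before the subordination, so the two trade places.

D, C, F, E, A, B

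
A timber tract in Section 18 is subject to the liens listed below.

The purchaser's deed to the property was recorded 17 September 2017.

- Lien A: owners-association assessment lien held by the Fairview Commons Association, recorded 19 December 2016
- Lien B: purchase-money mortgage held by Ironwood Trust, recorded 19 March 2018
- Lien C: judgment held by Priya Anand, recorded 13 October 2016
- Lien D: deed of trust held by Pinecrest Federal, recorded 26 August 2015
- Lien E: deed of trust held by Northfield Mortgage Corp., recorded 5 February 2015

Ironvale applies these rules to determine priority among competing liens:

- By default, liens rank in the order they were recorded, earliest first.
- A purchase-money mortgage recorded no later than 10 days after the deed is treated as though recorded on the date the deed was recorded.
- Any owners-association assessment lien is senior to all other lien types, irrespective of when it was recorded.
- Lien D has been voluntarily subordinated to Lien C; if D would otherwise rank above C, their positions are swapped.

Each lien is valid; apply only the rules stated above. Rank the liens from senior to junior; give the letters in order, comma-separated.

A, E, C, D, B

Adjusting effective dates: B was recorded 183 days after the deed — beyond 10 days — so no relation-back applies.
A, as an owners-association assessment lien, has superpriority and ranks first.
The other liens, earliest effective date first: E (5 February 2015), D (26 August 2015), C (13 October 2016), B (19 March 2018).
D would otherwise be senior to C, so under the subordination agreement D and C exchange positions.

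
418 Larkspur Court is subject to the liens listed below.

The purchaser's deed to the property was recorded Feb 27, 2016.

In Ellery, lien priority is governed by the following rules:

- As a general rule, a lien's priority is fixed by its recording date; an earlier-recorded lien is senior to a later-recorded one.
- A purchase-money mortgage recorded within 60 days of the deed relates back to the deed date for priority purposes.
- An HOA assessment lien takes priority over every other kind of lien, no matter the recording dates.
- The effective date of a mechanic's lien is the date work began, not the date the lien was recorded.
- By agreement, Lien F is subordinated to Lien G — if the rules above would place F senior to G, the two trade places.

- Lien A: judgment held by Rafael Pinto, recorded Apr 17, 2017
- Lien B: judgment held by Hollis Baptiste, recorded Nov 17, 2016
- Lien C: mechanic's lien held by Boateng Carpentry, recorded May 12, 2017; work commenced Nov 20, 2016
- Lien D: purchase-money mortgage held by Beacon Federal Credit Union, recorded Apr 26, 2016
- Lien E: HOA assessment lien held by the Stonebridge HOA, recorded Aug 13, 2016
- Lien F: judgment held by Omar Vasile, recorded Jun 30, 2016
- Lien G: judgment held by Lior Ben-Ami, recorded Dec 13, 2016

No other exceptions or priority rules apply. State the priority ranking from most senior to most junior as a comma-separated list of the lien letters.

Adjusting effective dates: C is treated as recorded Nov 20, 2016, the work-commencement date; D relates back to the deed date Feb 27, 2016.
As an HOA assessment lien, E is senior to every other lien.
Remaining liens by effective date: D (Feb 27, 2016), F (Jun 30, 2016), B (Nov 17, 2016), C (Nov 20, 2016), G (Dec 13, 2016), A (Apr 17, 2017).
F is senior to G before the subordination, so the two trade places.

E, D, G, B, C, F, A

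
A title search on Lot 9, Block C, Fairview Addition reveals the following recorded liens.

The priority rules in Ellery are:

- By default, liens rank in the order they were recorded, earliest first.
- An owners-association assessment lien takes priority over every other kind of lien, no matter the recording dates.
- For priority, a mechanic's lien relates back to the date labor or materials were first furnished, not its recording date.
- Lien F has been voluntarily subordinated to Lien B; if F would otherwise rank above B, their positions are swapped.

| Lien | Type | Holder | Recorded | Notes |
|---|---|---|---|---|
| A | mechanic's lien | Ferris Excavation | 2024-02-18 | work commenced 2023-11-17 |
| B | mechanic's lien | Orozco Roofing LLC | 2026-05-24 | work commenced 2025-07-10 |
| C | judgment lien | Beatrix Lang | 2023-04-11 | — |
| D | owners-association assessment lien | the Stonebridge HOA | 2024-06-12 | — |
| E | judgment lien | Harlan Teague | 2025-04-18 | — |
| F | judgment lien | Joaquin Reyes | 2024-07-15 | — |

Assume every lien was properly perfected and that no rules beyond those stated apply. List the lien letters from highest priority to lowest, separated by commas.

D, C, A, B, E, F

Effective dates: A's effective date is 2023-11-17, when work began; B's effective date is 2025-07-10, when work began.
As an owners-association assessment lien, D is senior to every other lien.
Remaining liens by effective date: C (2023-04-11), A (2023-11-17), F (2024-07-15), E (2025-04-18), B (2025-07-10).
F is senior to B before the subordination, so the two trade places.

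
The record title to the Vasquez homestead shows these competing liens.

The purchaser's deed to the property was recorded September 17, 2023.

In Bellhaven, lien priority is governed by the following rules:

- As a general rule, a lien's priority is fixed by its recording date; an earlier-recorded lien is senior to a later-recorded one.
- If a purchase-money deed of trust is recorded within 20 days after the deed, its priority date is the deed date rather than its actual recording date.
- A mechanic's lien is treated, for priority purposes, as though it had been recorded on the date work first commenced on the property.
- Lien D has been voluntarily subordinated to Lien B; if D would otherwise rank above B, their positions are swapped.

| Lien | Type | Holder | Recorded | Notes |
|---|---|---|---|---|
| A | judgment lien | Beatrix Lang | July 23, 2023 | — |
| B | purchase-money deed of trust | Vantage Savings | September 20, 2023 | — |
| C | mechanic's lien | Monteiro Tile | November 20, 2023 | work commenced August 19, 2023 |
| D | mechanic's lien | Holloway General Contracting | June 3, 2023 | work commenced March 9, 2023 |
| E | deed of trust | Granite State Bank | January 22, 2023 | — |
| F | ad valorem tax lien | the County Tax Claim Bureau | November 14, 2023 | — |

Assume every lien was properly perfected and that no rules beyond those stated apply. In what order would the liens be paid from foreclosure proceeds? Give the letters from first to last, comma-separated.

E, B, A, C, D, F

Effective dates: B's effective date is the deed date, September 17, 2023; C's effective date is August 19, 2023, when work began; D's effective date is March 9, 2023, when work began.
By effective date: E (January 22, 2023), D (March 9, 2023), A (July 23, 2023), C (August 19, 2023), B (September 17, 2023), F (November 14, 2023).
D is senior to B before the subordination, so the two trade places.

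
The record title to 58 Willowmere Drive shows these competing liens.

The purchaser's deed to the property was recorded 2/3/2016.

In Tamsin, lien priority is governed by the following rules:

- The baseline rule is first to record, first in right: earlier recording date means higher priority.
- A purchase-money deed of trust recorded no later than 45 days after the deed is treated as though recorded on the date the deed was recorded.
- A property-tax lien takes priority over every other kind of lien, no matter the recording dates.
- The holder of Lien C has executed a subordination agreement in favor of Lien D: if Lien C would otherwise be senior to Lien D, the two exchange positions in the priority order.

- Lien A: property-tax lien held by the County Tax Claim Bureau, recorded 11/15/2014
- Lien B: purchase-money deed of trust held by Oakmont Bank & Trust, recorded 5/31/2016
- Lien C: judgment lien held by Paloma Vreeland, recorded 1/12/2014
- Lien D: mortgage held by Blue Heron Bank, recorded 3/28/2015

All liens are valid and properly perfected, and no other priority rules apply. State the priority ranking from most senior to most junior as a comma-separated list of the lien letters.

A, D, C, B

Effective dates after the stated exceptions: B was recorded 118 days after the deed, outside the 45-day window, so it keeps its recording date.
A, as a property-tax lien, has superpriority and ranks first.
The other liens, earliest effective date first: C (1/12/2014), D (3/28/2015), B (5/31/2016).
C would otherwise be senior to D, so under the subordination agreement C and D exchange positions.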